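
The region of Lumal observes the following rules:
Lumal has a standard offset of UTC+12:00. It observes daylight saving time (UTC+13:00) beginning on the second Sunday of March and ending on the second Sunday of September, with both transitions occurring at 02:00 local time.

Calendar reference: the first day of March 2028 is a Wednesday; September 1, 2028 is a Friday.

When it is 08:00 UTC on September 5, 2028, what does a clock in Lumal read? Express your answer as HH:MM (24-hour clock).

1 March 2028 is a Wednesday, so the first Sunday is March 5 and the second is March 12.
1 September 2028 is a Friday, so the first Sunday is September 3 and the second is September 10.
At the standard offset (UTC+12:00), 08:00 UTC + 12h = 20:00 Lumal standard time.
The standard-time date in Lumal, September 5, 2028, lies within the daylight-saving period (12 March – 10 September), so Lumal is on daylight time, UTC+13:00.
08:00 UTC + 13h = 21:00 local.

21:00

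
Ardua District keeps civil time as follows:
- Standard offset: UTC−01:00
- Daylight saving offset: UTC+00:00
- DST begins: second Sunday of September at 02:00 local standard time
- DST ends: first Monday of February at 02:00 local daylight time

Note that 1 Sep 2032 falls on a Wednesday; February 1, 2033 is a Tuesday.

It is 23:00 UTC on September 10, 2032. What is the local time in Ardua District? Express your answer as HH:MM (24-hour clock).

22:00

1 September 2032 is a Wednesday, so the first Sunday is September 5 and the second is September 12.
1 February 2033 is a Tuesday, so the first Monday is February 7.
At the standard offset (UTC−01:00), 23:00 UTC − 1h = 22:00 Ardua District standard time.
Daylight saving runs 12 September 2032 – 7 February 2033; the standard-time date in Ardua District, September 10, 2032, is outside that window, so Ardua District is on standard time at UTC−01:00.
23:00 UTC − 1h = 22:00 local.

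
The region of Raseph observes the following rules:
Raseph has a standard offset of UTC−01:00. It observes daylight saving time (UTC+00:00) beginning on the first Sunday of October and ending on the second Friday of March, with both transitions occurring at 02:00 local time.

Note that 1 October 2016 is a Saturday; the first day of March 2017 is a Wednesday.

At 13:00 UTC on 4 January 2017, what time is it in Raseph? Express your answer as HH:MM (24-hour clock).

13:00

1 October 2016 is a Saturday, so the first Sunday is October 2.
1 March 2017 is a Wednesday, so the first Friday is March 3 and the second is March 10.
At the standard offset (UTC−01:00), 13:00 UTC − 1h = 12:00 Raseph standard time.
Daylight saving runs 2 October 2016 – 10 March 2017; the standard-time date in Raseph, 4 January 2017, is inside that window, so Raseph is at UTC+00:00.
13:00 UTC + 0h = 13:00 local.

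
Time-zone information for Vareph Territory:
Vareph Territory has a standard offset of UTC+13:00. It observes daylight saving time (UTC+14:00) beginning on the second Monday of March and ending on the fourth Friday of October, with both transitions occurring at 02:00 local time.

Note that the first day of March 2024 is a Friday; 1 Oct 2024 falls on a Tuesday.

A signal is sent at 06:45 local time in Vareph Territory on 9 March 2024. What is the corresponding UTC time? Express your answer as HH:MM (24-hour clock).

17:45

1 March 2024 is a Friday, so the first Monday is March 4 and the second is March 11.
1 October 2024 is a Tuesday, so the first Friday is October 4 and the fourth is October 25.
9 March 2024 is outside the daylight-saving period (11 March – 25 October), so Vareph Territory is on standard time, UTC+13:00.
06:45 local − 13h = 17:45 UTC (rolling into the previous day, 8 March 2024).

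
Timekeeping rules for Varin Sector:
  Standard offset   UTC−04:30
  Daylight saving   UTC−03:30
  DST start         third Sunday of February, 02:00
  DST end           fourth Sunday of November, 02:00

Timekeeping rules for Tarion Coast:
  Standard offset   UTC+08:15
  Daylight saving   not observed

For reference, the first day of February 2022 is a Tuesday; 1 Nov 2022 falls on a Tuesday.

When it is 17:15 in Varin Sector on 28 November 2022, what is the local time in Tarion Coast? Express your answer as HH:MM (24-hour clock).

06:00

1 February 2022 is a Tuesday, so the first Sunday is February 6 and the third is February 20.
1 November 2022 is a Tuesday, so the first Sunday is November 6 and the fourth is November 27.
Daylight saving runs 20 February – 27 November; 28 November 2022 is outside that window, so Varin Sector is on standard time at UTC−04:30.
17:15 Varin Sector + 4h30m = 21:45 UTC.
Tarion Coast stays on UTC+08:15 all year.
21:45 UTC + 8h15m = 06:00 Tarion Coast (rolling into the next day, 29 November 2022).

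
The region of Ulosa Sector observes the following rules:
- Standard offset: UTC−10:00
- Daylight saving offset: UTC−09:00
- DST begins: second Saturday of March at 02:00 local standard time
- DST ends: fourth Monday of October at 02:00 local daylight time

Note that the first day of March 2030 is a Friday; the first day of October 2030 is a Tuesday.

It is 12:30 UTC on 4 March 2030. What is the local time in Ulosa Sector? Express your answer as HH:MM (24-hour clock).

02:30

1 March 2030 is a Friday, so the first Saturday is March 2 and the second is March 9.
1 October 2030 is a Tuesday, so the first Monday is October 7 and the fourth is October 28.
At the standard offset (UTC−10:00), 12:30 UTC − 10h = 02:30 Ulosa Sector standard time.
The standard-time date in Ulosa Sector, 4 March 2030, does not fall between 9 March and 28 October, so daylight saving is not in effect and Ulosa Sector is at UTC−10:00.
12:30 UTC − 10h = 02:30 local.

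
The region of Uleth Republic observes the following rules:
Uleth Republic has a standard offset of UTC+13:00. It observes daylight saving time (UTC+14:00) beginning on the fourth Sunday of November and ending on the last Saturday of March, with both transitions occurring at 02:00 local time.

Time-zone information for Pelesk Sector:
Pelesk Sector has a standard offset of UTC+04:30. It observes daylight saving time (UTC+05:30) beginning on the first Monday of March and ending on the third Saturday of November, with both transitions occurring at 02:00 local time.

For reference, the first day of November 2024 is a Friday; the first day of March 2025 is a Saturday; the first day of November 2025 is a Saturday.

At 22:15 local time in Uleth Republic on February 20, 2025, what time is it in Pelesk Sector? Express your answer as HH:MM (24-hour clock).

12:45

1 November 2024 is a Friday, so the first Sunday is November 3 and the fourth is November 24.
1 March 2025 is a Saturday, so Saturdays fall on 1, 8, 15, 22, 29; the last is March 29.
Daylight saving runs 24 November 2024 – 29 March 2025; February 20, 2025 is inside that window, so Uleth Republic is at UTC+14:00.
22:15 Uleth Republic − 14h = 08:15 UTC.
1 March 2025 is a Saturday, so the first Monday is March 3.
1 November 2025 is a Saturday, so the first Saturday is November 1 and the third is November 15.
At the standard offset (UTC+04:30), 08:15 UTC + 4h30m = 12:45 Pelesk Sector standard time.
Daylight saving runs 3 March – 15 November; the standard-time date in Pelesk Sector, February 20, 2025, is outside that window, so Pelesk Sector is on standard time at UTC+04:30.
08:15 UTC + 4h30m = 12:45 Pelesk Sector.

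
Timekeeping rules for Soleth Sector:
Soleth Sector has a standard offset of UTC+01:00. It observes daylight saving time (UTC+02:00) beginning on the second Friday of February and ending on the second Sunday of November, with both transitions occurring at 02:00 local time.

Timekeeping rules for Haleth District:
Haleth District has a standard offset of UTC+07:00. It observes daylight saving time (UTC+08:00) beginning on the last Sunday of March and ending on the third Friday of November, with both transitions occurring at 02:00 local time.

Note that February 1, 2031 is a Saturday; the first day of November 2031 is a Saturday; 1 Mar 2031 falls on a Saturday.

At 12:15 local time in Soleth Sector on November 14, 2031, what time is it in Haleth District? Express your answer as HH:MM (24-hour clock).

1 February 2031 is a Saturday, so the first Friday is February 7 and the second is February 14.
1 November 2031 is a Saturday, so the first Sunday is November 2 and the second is November 9.
November 14, 2031 does not fall between 14 February and 9 November, so daylight saving is not in effect and Soleth Sector is at UTC+01:00.
12:15 Soleth Sector − 1h = 11:15 UTC.
1 March 2031 is a Saturday, so Sundays fall on 2, 9, 16, 23, 30; the last is March 30.
1 November 2031 is a Saturday, so the first Friday is November 7 and the third is November 21.
At the standard offset (UTC+07:00), 11:15 UTC + 7h = 18:15 Haleth District standard time.
Daylight saving runs 30 March – 21 November; the standard-time date in Haleth District, November 14, 2031, is inside that window, so Haleth District is at UTC+08:00.
11:15 UTC + 8h = 19:15 Haleth District.

19:15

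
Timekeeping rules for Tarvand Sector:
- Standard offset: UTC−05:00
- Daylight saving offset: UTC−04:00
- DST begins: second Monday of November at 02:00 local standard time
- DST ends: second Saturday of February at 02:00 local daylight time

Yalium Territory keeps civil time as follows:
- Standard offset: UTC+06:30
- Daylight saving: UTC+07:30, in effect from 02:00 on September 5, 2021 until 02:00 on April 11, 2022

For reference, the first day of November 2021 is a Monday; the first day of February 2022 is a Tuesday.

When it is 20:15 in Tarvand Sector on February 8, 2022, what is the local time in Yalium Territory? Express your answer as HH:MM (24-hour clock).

1 November 2021 is a Monday, so the first Monday is November 1 and the second is November 8.
1 February 2022 is a Tuesday, so the first Saturday is February 5 and the second is February 12.
February 8, 2022 lies within the daylight-saving period (8 November 2021 – 12 February 2022), so Tarvand Sector is on daylight time, UTC−04:00.
20:15 Tarvand Sector + 4h = 00:15 UTC (rolling into the next day, 9 February 2022).
At the standard offset (UTC+06:30), 00:15 UTC + 6h30m = 06:45 Yalium Territory standard time.
The standard-time date in Yalium Territory, February 9, 2022, lies within the daylight-saving period (5 September 2021 – 11 April 2022), so Yalium Territory is on daylight time, UTC+07:30.
00:15 UTC + 7h30m = 07:45 Yalium Territory.

07:45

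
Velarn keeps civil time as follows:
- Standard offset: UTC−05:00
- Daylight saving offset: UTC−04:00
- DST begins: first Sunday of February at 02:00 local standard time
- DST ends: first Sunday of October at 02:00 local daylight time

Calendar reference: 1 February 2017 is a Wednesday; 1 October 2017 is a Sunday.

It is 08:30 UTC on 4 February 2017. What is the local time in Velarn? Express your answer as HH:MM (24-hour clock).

03:30

1 February 2017 is a Wednesday, so the first Sunday is February 5.
1 October 2017 is a Sunday, so the first Sunday is October 1.
At the standard offset (UTC−05:00), 08:30 UTC − 5h = 03:30 Velarn standard time.
The standard-time date in Velarn, 4 February 2017, is outside the daylight-saving period (5 February – 1 October), so Velarn is on standard time, UTC−05:00.
08:30 UTC − 5h = 03:30 local.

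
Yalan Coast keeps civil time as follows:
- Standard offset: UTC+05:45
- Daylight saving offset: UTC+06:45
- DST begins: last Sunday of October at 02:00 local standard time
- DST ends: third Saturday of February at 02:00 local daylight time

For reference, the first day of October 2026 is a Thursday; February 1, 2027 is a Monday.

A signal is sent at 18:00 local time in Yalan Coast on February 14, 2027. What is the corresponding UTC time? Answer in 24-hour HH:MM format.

11:15

1 October 2026 is a Thursday, so Sundays fall on 4, 11, 18, 25; the last is October 25.
1 February 2027 is a Monday, so the first Saturday is February 6 and the third is February 20.
Daylight saving runs 25 October 2026 – 20 February 2027; February 14, 2027 is inside that window, so Yalan Coast is at UTC+06:45.
18:00 local − 6h45m = 11:15 UTC.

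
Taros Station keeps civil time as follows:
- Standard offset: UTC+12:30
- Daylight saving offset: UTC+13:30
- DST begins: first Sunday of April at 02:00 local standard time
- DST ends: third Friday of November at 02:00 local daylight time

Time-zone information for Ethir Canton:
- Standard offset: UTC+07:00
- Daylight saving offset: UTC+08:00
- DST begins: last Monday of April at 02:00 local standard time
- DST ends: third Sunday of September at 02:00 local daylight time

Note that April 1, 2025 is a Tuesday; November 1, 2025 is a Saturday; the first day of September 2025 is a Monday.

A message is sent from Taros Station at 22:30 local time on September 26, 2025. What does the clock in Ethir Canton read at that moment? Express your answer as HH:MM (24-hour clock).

16:00

1 April 2025 is a Tuesday, so the first Sunday is April 6.
1 November 2025 is a Saturday, so the first Friday is November 7 and the third is November 21.
September 26, 2025 falls between 6 April and 21 November, so daylight saving is in effect and Taros Station is at UTC+13:30.
22:30 Taros Station − 13h30m = 09:00 UTC.
1 April 2025 is a Tuesday, so Mondays fall on 7, 14, 21, 28; the last is April 28.
1 September 2025 is a Monday, so the first Sunday is September 7 and the third is September 21.
At the standard offset (UTC+07:00), 09:00 UTC + 7h = 16:00 Ethir Canton standard time.
The standard-time date in Ethir Canton, September 26, 2025, does not fall between 28 April and 21 September, so daylight saving is not in effect and Ethir Canton is at UTC+07:00.
09:00 UTC + 7h = 16:00 Ethir Canton.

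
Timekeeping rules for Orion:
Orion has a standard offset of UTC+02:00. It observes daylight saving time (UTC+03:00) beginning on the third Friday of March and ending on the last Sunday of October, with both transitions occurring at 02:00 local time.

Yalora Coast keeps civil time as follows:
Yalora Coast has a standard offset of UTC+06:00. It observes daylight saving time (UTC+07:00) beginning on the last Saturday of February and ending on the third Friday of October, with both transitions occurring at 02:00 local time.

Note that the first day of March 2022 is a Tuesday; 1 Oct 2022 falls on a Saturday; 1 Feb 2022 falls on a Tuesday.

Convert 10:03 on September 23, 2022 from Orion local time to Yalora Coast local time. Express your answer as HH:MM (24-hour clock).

14:03

1 March 2022 is a Tuesday, so the first Friday is March 4 and the third is March 18.
1 October 2022 is a Saturday, so Sundays fall on 2, 9, 16, 23, 30; the last is October 30.
September 23, 2022 lies within the daylight-saving period (18 March – 30 October), so Orion is on daylight time, UTC+03:00.
10:03 Orion − 3h = 07:03 UTC.
1 February 2022 is a Tuesday, so Saturdays fall on 5, 12, 19, 26; the last is February 26.
1 October 2022 is a Saturday, so the first Friday is October 7 and the third is October 21.
At the standard offset (UTC+06:00), 07:03 UTC + 6h = 13:03 Yalora Coast standard time.
The standard-time date in Yalora Coast, September 23, 2022, falls between 26 February and 21 October, so daylight saving is in effect and Yalora Coast is at UTC+07:00.
07:03 UTC + 7h = 14:03 Yalora Coast.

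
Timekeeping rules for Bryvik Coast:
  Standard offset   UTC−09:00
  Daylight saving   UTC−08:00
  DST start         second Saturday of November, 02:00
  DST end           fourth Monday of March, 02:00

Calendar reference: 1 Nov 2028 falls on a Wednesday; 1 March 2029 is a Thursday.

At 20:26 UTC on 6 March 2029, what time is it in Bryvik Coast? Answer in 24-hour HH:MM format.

12:26

1 November 2028 is a Wednesday, so the first Saturday is November 4 and the second is November 11.
1 March 2029 is a Thursday, so the first Monday is March 5 and the fourth is March 26.
At the standard offset (UTC−09:00), 20:26 UTC − 9h = 11:26 Bryvik Coast standard time.
Daylight saving runs 11 November 2028 – 26 March 2029; the standard-time date in Bryvik Coast, 6 March 2029, is inside that window, so Bryvik Coast is at UTC−08:00.
20:26 UTC − 8h = 12:26 local.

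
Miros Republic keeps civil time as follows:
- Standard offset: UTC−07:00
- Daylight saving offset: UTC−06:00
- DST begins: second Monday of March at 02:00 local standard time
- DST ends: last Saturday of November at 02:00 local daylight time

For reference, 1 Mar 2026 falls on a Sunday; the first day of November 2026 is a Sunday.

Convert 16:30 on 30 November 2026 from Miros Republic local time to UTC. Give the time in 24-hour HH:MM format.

23:30

1 March 2026 is a Sunday, so the first Monday is March 2 and the second is March 9.
1 November 2026 is a Sunday, so Saturdays fall on 7, 14, 21, 28; the last is November 28.
30 November 2026 does not fall between 9 March and 28 November, so daylight saving is not in effect and Miros Republic is at UTC−07:00.
16:30 local + 7h = 23:30 UTC.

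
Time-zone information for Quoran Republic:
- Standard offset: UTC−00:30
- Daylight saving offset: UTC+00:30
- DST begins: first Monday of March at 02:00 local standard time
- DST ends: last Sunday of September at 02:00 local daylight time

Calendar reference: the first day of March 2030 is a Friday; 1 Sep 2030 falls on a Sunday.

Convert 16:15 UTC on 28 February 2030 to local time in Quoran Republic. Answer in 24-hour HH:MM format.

1 March 2030 is a Friday, so the first Monday is March 4.
1 September 2030 is a Sunday, so Sundays fall on 1, 8, 15, 22, 29; the last is September 29.
At the standard offset (UTC−00:30), 16:15 UTC − 0h30m = 15:45 Quoran Republic standard time.
The standard-time date in Quoran Republic, 28 February 2030, does not fall between 4 March and 29 September, so daylight saving is not in effect and Quoran Republic is at UTC−00:30.
16:15 UTC − 0h30m = 15:45 local.

15:45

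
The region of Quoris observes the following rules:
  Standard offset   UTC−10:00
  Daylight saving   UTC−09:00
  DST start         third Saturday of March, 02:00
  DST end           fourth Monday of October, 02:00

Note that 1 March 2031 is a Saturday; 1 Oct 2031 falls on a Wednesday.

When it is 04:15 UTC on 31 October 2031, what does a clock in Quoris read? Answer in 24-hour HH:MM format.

18:15

1 March 2031 is a Saturday, so the first Saturday is March 1 and the third is March 15.
1 October 2031 is a Wednesday, so the first Monday is October 6 and the fourth is October 27.
At the standard offset (UTC−10:00), 04:15 UTC − 10h = 18:15 Quoris standard time (rolling into the previous day, 30 October 2031).
Daylight saving runs 15 March – 27 October; the standard-time date in Quoris, 30 October 2031, is outside that window, so Quoris is on standard time at UTC−10:00.
04:15 UTC − 10h = 18:15 local (rolling into the previous day, 30 October 2031).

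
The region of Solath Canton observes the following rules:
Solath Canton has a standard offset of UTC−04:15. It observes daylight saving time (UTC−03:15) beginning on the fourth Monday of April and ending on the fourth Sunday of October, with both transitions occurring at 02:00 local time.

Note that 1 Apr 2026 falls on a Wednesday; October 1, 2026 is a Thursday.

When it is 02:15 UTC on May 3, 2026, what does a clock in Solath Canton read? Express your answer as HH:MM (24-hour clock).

23:00

1 April 2026 is a Wednesday, so the first Monday is April 6 and the fourth is April 27.
1 October 2026 is a Thursday, so the first Sunday is October 4 and the fourth is October 25.
At the standard offset (UTC−04:15), 02:15 UTC − 4h15m = 22:00 Solath Canton standard time (rolling into the previous day, 2 May 2026).
Daylight saving runs 27 April – 25 October; the standard-time date in Solath Canton, May 2, 2026, is inside that window, so Solath Canton is at UTC−03:15.
02:15 UTC − 3h15m = 23:00 local (rolling into the previous day, 2 May 2026).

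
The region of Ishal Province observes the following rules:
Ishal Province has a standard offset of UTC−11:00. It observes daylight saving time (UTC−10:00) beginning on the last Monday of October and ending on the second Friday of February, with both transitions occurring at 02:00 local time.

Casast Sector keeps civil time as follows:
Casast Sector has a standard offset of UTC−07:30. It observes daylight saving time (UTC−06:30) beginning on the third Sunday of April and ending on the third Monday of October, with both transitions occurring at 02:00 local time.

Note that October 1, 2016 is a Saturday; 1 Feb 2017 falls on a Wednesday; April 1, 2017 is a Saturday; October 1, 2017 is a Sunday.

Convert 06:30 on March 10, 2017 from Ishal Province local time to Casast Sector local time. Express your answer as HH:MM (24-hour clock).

1 October 2016 is a Saturday, so Mondays fall on 3, 10, 17, 24, 31; the last is October 31.
1 February 2017 is a Wednesday, so the first Friday is February 3 and the second is February 10.
Daylight saving runs 31 October 2016 – 10 February 2017; March 10, 2017 is outside that window, so Ishal Province is on standard time at UTC−11:00.
06:30 Ishal Province + 11h = 17:30 UTC.
1 April 2017 is a Saturday, so the first Sunday is April 2 and the third is April 16.
1 October 2017 is a Sunday, so the first Monday is October 2 and the third is October 16.
At the standard offset (UTC−07:30), 17:30 UTC − 7h30m = 10:00 Casast Sector standard time.
The standard-time date in Casast Sector, March 10, 2017, is outside the daylight-saving period (16 April – 16 October), so Casast Sector is on standard time, UTC−07:30.
17:30 UTC − 7h30m = 10:00 Casast Sector.

10:00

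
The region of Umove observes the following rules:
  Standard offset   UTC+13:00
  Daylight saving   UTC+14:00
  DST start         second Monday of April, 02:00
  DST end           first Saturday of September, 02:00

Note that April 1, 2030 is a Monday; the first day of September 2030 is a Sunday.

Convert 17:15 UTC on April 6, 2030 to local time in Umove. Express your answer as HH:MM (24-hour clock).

06:15

1 April 2030 is a Monday, so the first Monday is April 1 and the second is April 8.
1 September 2030 is a Sunday, so the first Saturday is September 7.
At the standard offset (UTC+13:00), 17:15 UTC + 13h = 06:15 Umove standard time (rolling into the next day, 7 April 2030).
The standard-time date in Umove, April 7, 2030, is outside the daylight-saving period (8 April – 7 September), so Umove is on standard time, UTC+13:00.
17:15 UTC + 13h = 06:15 local (rolling into the next day, 7 April 2030).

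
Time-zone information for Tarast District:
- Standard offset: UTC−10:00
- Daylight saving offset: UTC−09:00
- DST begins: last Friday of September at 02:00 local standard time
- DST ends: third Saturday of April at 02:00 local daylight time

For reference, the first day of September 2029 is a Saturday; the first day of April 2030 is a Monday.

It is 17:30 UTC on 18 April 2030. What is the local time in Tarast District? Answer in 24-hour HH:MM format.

1 September 2029 is a Saturday, so Fridays fall on 7, 14, 21, 28; the last is September 28.
1 April 2030 is a Monday, so the first Saturday is April 6 and the third is April 20.
At the standard offset (UTC−10:00), 17:30 UTC − 10h = 07:30 Tarast District standard time.
The standard-time date in Tarast District, 18 April 2030, lies within the daylight-saving period (28 September 2029 – 20 April 2030), so Tarast District is on daylight time, UTC−09:00.
17:30 UTC − 9h = 08:30 local.

08:30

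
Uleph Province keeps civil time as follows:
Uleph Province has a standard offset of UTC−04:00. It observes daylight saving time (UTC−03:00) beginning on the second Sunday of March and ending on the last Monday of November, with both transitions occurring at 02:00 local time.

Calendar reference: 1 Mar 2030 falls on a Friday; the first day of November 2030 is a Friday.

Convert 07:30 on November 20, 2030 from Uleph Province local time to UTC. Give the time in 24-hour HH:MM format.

1 March 2030 is a Friday, so the first Sunday is March 3 and the second is March 10.
1 November 2030 is a Friday, so Mondays fall on 4, 11, 18, 25; the last is November 25.
November 20, 2030 lies within the daylight-saving period (10 March – 25 November), so Uleph Province is on daylight time, UTC−03:00.
07:30 local + 3h = 10:30 UTC.

10:30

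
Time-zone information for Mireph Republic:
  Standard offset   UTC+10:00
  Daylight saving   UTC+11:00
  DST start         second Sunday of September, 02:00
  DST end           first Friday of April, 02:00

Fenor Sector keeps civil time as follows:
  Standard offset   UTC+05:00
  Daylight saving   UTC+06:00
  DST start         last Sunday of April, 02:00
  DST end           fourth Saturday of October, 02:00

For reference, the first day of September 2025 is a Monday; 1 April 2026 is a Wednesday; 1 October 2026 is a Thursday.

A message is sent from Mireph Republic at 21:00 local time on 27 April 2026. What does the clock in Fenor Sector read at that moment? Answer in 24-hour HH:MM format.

17:00

1 September 2025 is a Monday, so the first Sunday is September 7 and the second is September 14.
1 April 2026 is a Wednesday, so the first Friday is April 3.
27 April 2026 does not fall between 14 September 2025 and 3 April 2026, so daylight saving is not in effect and Mireph Republic is at UTC+10:00.
21:00 Mireph Republic − 10h = 11:00 UTC.
1 April 2026 is a Wednesday, so Sundays fall on 5, 12, 19, 26; the last is April 26.
1 October 2026 is a Thursday, so the first Saturday is October 3 and the fourth is October 24.
At the standard offset (UTC+05:00), 11:00 UTC + 5h = 16:00 Fenor Sector standard time.
Daylight saving runs 26 April – 24 October; the standard-time date in Fenor Sector, 27 April 2026, is inside that window, so Fenor Sector is at UTC+06:00.
11:00 UTC + 6h = 17:00 Fenor Sector.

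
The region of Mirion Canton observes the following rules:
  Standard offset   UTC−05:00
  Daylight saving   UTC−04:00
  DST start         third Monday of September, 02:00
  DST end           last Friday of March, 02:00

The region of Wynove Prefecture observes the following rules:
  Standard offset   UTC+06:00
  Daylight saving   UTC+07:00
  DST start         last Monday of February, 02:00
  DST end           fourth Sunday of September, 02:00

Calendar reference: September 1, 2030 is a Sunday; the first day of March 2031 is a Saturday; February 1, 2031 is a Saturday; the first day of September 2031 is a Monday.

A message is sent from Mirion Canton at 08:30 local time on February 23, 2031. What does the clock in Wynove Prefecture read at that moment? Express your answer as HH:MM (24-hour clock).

18:30

1 September 2030 is a Sunday, so the first Monday is September 2 and the third is September 16.
1 March 2031 is a Saturday, so Fridays fall on 7, 14, 21, 28; the last is March 28.
February 23, 2031 falls between 16 September 2030 and 28 March 2031, so daylight saving is in effect and Mirion Canton is at UTC−04:00.
08:30 Mirion Canton + 4h = 12:30 UTC.
1 February 2031 is a Saturday, so Mondays fall on 3, 10, 17, 24; the last is February 24.
1 September 2031 is a Monday, so the first Sunday is September 7 and the fourth is September 28.
At the standard offset (UTC+06:00), 12:30 UTC + 6h = 18:30 Wynove Prefecture standard time.
The standard-time date in Wynove Prefecture, February 23, 2031, is outside the daylight-saving period (24 February – 28 September), so Wynove Prefecture is on standard time, UTC+06:00.
12:30 UTC + 6h = 18:30 Wynove Prefecture.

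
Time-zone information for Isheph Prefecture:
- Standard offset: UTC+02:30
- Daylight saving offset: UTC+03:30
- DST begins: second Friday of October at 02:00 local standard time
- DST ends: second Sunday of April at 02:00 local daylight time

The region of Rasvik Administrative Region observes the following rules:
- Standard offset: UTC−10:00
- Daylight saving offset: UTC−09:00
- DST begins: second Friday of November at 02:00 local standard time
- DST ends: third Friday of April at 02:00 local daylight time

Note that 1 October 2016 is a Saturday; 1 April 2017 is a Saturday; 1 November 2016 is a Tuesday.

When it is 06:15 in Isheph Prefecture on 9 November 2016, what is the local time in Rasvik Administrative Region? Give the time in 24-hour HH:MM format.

16:45

1 October 2016 is a Saturday, so the first Friday is October 7 and the second is October 14.
1 April 2017 is a Saturday, so the first Sunday is April 2 and the second is April 9.
Daylight saving runs 14 October 2016 – 9 April 2017; 9 November 2016 is inside that window, so Isheph Prefecture is at UTC+03:30.
06:15 Isheph Prefecture − 3h30m = 02:45 UTC.
1 November 2016 is a Tuesday, so the first Friday is November 4 and the second is November 11.
1 April 2017 is a Saturday, so the first Friday is April 7 and the third is April 21.
At the standard offset (UTC−10:00), 02:45 UTC − 10h = 16:45 Rasvik Administrative Region standard time (rolling into the previous day, 8 November 2016).
The standard-time date in Rasvik Administrative Region, 8 November 2016, does not fall between 11 November 2016 and 21 April 2017, so daylight saving is not in effect and Rasvik Administrative Region is at UTC−10:00.
02:45 UTC − 10h = 16:45 Rasvik Administrative Region (rolling into the previous day, 8 November 2016).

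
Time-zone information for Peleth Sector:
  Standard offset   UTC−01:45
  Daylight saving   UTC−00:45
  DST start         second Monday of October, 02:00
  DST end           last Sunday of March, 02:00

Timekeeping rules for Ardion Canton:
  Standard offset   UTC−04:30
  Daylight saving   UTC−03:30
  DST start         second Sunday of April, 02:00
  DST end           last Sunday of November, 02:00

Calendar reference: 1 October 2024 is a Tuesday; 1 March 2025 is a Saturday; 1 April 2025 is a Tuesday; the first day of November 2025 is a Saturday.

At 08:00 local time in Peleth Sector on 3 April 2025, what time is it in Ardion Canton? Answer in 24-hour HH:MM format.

1 October 2024 is a Tuesday, so the first Monday is October 7 and the second is October 14.
1 March 2025 is a Saturday, so Sundays fall on 2, 9, 16, 23, 30; the last is March 30.
Daylight saving runs 14 October 2024 – 30 March 2025; 3 April 2025 is outside that window, so Peleth Sector is on standard time at UTC−01:45.
08:00 Peleth Sector + 1h45m = 09:45 UTC.
1 April 2025 is a Tuesday, so the first Sunday is April 6 and the second is April 13.
1 November 2025 is a Saturday, so Sundays fall on 2, 9, 16, 23, 30; the last is November 30.
At the standard offset (UTC−04:30), 09:45 UTC − 4h30m = 05:15 Ardion Canton standard time.
The standard-time date in Ardion Canton, 3 April 2025, is outside the daylight-saving period (13 April – 30 November), so Ardion Canton is on standard time, UTC−04:30.
09:45 UTC − 4h30m = 05:15 Ardion Canton.

05:15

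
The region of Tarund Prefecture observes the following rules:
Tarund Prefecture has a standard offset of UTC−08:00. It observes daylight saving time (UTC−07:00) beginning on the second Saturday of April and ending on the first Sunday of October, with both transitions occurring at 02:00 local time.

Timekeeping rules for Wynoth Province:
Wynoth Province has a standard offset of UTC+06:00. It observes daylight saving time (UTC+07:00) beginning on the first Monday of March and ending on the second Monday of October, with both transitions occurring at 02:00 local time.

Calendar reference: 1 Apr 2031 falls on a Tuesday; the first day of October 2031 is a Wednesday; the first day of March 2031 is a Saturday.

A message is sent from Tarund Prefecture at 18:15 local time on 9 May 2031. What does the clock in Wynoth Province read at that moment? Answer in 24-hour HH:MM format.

1 April 2031 is a Tuesday, so the first Saturday is April 5 and the second is April 12.
1 October 2031 is a Wednesday, so the first Sunday is October 5.
9 May 2031 lies within the daylight-saving period (12 April – 5 October), so Tarund Prefecture is on daylight time, UTC−07:00.
18:15 Tarund Prefecture + 7h = 01:15 UTC (rolling into the next day, 10 May 2031).
1 March 2031 is a Saturday, so the first Monday is March 3.
1 October 2031 is a Wednesday, so the first Monday is October 6 and the second is October 13.
At the standard offset (UTC+06:00), 01:15 UTC + 6h = 07:15 Wynoth Province standard time.
The standard-time date in Wynoth Province, 10 May 2031, lies within the daylight-saving period (3 March – 13 October), so Wynoth Province is on daylight time, UTC+07:00.
01:15 UTC + 7h = 08:15 Wynoth Province.

08:15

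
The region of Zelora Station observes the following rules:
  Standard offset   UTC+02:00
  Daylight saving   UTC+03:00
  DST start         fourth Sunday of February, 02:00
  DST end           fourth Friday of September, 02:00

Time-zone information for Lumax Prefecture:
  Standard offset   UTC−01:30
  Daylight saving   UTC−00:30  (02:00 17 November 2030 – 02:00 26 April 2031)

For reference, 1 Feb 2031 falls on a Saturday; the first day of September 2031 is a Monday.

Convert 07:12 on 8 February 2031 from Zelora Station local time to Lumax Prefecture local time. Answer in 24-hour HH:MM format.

1 February 2031 is a Saturday, so the first Sunday is February 2 and the fourth is February 23.
1 September 2031 is a Monday, so the first Friday is September 5 and the fourth is September 26.
8 February 2031 is outside the daylight-saving period (23 February – 26 September), so Zelora Station is on standard time, UTC+02:00.
07:12 Zelora Station − 2h = 05:12 UTC.
At the standard offset (UTC−01:30), 05:12 UTC − 1h30m = 03:42 Lumax Prefecture standard time.
Daylight saving runs 17 November 2030 – 26 April 2031; the standard-time date in Lumax Prefecture, 8 February 2031, is inside that window, so Lumax Prefecture is at UTC−00:30.
05:12 UTC − 0h30m = 04:42 Lumax Prefecture.

04:42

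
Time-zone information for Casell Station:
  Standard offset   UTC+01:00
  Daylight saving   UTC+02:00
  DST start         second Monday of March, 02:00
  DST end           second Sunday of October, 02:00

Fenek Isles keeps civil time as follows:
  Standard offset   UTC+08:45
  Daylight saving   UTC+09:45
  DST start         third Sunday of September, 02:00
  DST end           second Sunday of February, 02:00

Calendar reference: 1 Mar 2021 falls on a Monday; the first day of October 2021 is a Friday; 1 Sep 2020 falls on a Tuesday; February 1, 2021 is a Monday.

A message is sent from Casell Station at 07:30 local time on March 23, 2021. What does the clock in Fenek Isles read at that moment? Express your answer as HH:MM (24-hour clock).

1 March 2021 is a Monday, so the first Monday is March 1 and the second is March 8.
1 October 2021 is a Friday, so the first Sunday is October 3 and the second is October 10.
March 23, 2021 falls between 8 March and 10 October, so daylight saving is in effect and Casell Station is at UTC+02:00.
07:30 Casell Station − 2h = 05:30 UTC.
1 September 2020 is a Tuesday, so the first Sunday is September 6 and the third is September 20.
1 February 2021 is a Monday, so the first Sunday is February 7 and the second is February 14.
At the standard offset (UTC+08:45), 05:30 UTC + 8h45m = 14:15 Fenek Isles standard time.
The standard-time date in Fenek Isles, March 23, 2021, is outside the daylight-saving period (20 September 2020 – 14 February 2021), so Fenek Isles is on standard time, UTC+08:45.
05:30 UTC + 8h45m = 14:15 Fenek Isles.

14:15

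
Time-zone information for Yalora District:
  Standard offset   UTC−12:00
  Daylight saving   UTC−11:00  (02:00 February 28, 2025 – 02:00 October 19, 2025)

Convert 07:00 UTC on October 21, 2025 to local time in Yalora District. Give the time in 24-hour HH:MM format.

At the standard offset (UTC−12:00), 07:00 UTC − 12h = 19:00 Yalora District standard time (rolling into the previous day, 20 October 2025).
The standard-time date in Yalora District, October 20, 2025, is outside the daylight-saving period (28 February – 19 October), so Yalora District is on standard time, UTC−12:00.
07:00 UTC − 12h = 19:00 local (rolling into the previous day, 20 October 2025).

19:00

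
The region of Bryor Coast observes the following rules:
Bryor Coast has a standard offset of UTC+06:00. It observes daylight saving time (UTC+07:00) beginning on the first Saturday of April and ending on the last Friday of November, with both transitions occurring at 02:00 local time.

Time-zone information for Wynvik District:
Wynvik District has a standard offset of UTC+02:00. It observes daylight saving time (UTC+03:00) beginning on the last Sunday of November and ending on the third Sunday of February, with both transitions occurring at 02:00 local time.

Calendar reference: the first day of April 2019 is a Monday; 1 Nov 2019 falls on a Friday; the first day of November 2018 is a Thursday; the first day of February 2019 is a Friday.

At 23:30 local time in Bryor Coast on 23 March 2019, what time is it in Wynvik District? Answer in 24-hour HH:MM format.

19:30

1 April 2019 is a Monday, so the first Saturday is April 6.
1 November 2019 is a Friday, so Fridays fall on 1, 8, 15, 22, 29; the last is November 29.
23 March 2019 does not fall between 6 April and 29 November, so daylight saving is not in effect and Bryor Coast is at UTC+06:00.
23:30 Bryor Coast − 6h = 17:30 UTC.
1 November 2018 is a Thursday, so Sundays fall on 4, 11, 18, 25; the last is November 25.
1 February 2019 is a Friday, so the first Sunday is February 3 and the third is February 17.
At the standard offset (UTC+02:00), 17:30 UTC + 2h = 19:30 Wynvik District standard time.
The standard-time date in Wynvik District, 23 March 2019, does not fall between 25 November 2018 and 17 February 2019, so daylight saving is not in effect and Wynvik District is at UTC+02:00.
17:30 UTC + 2h = 19:30 Wynvik District.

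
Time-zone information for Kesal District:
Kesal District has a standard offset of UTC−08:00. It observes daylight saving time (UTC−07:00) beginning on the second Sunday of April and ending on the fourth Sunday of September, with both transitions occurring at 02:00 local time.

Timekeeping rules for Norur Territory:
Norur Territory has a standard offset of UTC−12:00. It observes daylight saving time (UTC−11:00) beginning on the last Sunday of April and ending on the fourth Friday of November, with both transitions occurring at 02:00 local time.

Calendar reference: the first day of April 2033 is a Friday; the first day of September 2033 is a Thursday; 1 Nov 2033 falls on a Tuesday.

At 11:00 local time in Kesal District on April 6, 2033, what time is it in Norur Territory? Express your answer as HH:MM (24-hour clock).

1 April 2033 is a Friday, so the first Sunday is April 3 and the second is April 10.
1 September 2033 is a Thursday, so the first Sunday is September 4 and the fourth is September 25.
Daylight saving runs 10 April – 25 September; April 6, 2033 is outside that window, so Kesal District is on standard time at UTC−08:00.
11:00 Kesal District + 8h = 19:00 UTC.
1 April 2033 is a Friday, so Sundays fall on 3, 10, 17, 24; the last is April 24.
1 November 2033 is a Tuesday, so the first Friday is November 4 and the fourth is November 25.
At the standard offset (UTC−12:00), 19:00 UTC − 12h = 07:00 Norur Territory standard time.
The standard-time date in Norur Territory, April 6, 2033, is outside the daylight-saving period (24 April – 25 November), so Norur Territory is on standard time, UTC−12:00.
19:00 UTC − 12h = 07:00 Norur Territory.

07:00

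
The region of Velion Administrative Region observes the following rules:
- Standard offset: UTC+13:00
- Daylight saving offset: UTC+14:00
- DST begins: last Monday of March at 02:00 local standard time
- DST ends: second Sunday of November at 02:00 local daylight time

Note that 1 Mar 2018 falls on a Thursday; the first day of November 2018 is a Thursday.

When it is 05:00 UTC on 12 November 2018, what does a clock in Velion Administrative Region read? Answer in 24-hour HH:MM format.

18:00

1 March 2018 is a Thursday, so Mondays fall on 5, 12, 19, 26; the last is March 26.
1 November 2018 is a Thursday, so the first Sunday is November 4 and the second is November 11.
At the standard offset (UTC+13:00), 05:00 UTC + 13h = 18:00 Velion Administrative Region standard time.
Daylight saving runs 26 March – 11 November; the standard-time date in Velion Administrative Region, 12 November 2018, is outside that window, so Velion Administrative Region is on standard time at UTC+13:00.
05:00 UTC + 13h = 18:00 local.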